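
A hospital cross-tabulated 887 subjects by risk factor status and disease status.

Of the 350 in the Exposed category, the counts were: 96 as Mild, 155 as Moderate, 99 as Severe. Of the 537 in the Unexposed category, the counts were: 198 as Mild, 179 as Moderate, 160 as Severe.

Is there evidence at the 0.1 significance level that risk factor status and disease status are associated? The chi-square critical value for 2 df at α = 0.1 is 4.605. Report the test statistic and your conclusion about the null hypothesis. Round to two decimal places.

12.62; reject H₀

Row totals: 350, 537. Column totals: 294, 334, 259. Grand total N = 887.
Expected counts (row total × column total / N):
  Exposed, Mild: 350×294/887 = 116.009
  Exposed, Moderate: 350×334/887 = 131.793
  Exposed, Severe: 350×259/887 = 102.198
  Unexposed, Mild: 537×294/887 = 177.991
  Unexposed, Moderate: 537×334/887 = 202.207
  Unexposed, Severe: 537×259/887 = 156.802
Contributions (O − E)²/E:
  (96 − 116.009)²/116.009 = 3.4511
  (155 − 131.793)²/131.793 = 4.0864
  (99 − 102.198)²/102.198 = 0.1001
  (198 − 177.991)²/177.991 = 2.2493
  (179 − 202.207)²/202.207 = 2.6634
  (160 − 156.802)²/156.802 = 0.0652
χ² = 3.4511 + 4.0864 + 0.1001 + 2.2493 + 2.6634 + 0.0652 = 12.62
df = (2−1)(3−1) = 2. Since 12.62 > 4.605, reject the null hypothesis of independence at α = 0.1.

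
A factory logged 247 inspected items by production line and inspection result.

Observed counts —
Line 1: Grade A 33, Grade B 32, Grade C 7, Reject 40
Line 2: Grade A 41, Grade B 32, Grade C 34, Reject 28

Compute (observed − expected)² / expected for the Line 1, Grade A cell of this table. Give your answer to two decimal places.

0.01

Row total (Line 1) = 112; column total (Grade A) = 74; N = 247.
Expected count E = 112 × 74 / 247 = 33.555.
Contribution = (O − E)²/E = (33 − 33.555)² / 33.555 = 0.01.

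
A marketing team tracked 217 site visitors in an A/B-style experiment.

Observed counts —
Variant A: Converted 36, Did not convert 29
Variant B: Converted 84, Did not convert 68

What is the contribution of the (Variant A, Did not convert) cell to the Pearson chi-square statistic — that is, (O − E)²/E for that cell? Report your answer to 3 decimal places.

Row total (Variant A) = 65; column total (Did not convert) = 97; N = 217.
Expected count E = 65 × 97 / 217 = 29.0553.
Contribution = (O − E)²/E = (29 − 29.0553)² / 29.0553 = 0.000.

0.000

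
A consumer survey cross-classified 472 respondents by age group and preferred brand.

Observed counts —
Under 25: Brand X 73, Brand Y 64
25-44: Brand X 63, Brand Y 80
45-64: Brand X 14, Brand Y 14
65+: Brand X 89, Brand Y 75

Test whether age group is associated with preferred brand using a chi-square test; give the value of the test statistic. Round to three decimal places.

Row totals: 137, 143, 28, 164. Column totals: 239, 233. Grand total N = 472.
Expected counts (row total × column total / N):
  Under 25, Brand X: 137×239/472 = 69.3708
  Under 25, Brand Y: 137×233/472 = 67.6292
  25-44, Brand X: 143×239/472 = 72.4089
  25-44, Brand Y: 143×233/472 = 70.5911
  45-64, Brand X: 28×239/472 = 14.1780
  45-64, Brand Y: 28×233/472 = 13.8220
  65+, Brand X: 164×239/472 = 83.0424
  65+, Brand Y: 164×233/472 = 80.9576
Contributions (O − E)²/E:
  (73 − 69.3708)²/69.3708 = 0.1899
  (64 − 67.6292)²/67.6292 = 0.1948
  (63 − 72.4089)²/72.4089 = 1.2226
  (80 − 70.5911)²/70.5911 = 1.2541
  (14 − 14.1780)²/14.1780 = 0.0022
  (14 − 13.8220)²/13.8220 = 0.0023
  (89 − 83.0424)²/83.0424 = 0.4274
  (75 − 80.9576)²/80.9576 = 0.4384
χ² = 0.1899 + 0.1948 + 1.2226 + 1.2541 + 0.0022 + 0.0023 + 0.4274 + 0.4384 = 3.732

3.732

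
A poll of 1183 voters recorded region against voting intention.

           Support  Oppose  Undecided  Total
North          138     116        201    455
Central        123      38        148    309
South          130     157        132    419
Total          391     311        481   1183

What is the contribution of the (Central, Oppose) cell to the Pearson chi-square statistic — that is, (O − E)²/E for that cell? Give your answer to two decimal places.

23.01

Row total (Central) = 309; column total (Oppose) = 311; N = 1183.
Expected count E = 309 × 311 / 1183 = 81.233.
Contribution = (O − E)²/E = (38 − 81.233)² / 81.233 = 23.01.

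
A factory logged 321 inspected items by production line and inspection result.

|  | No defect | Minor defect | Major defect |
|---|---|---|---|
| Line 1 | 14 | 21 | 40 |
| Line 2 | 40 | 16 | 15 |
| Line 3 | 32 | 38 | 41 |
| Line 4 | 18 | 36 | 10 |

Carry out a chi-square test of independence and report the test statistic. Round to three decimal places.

Row totals: 75, 71, 111, 64. Column totals: 104, 111, 106. Grand total N = 321.
Expected counts (row total × column total / N):
  Line 1, No defect: 75×104/321 = 24.2991
  Line 1, Minor defect: 75×111/321 = 25.9346
  Line 1, Major defect: 75×106/321 = 24.7664
  Line 2, No defect: 71×104/321 = 23.0031
  Line 2, Minor defect: 71×111/321 = 24.5514
  Line 2, Major defect: 71×106/321 = 23.4455
  Line 3, No defect: 111×104/321 = 35.9626
  Line 3, Minor defect: 111×111/321 = 38.3832
  Line 3, Major defect: 111×106/321 = 36.6542
  Line 4, No defect: 64×104/321 = 20.7352
  Line 4, Minor defect: 64×111/321 = 22.1308
  Line 4, Major defect: 64×106/321 = 21.1340
Contributions (O − E)²/E:
  (14 − 24.2991)²/24.2991 = 4.3652
  (21 − 25.9346)²/25.9346 = 0.9389
  (40 − 24.7664)²/24.7664 = 9.3701
  (40 − 23.0031)²/23.0031 = 12.5589
  (16 − 24.5514)²/24.5514 = 2.9785
  (15 − 23.4455)²/23.4455 = 3.0422
  (32 − 35.9626)²/35.9626 = 0.4366
  (38 − 38.3832)²/38.3832 = 0.0038
  (41 − 36.6542)²/36.6542 = 0.5152
  (18 − 20.7352)²/20.7352 = 0.3608
  (36 − 22.1308)²/22.1308 = 8.6917
  (10 − 21.1340)²/21.1340 = 5.8657
χ² = 4.3652 + 0.9389 + 9.3701 + 12.5589 + 2.9785 + 3.0422 + 0.4366 + 0.0038 + 0.5152 + 0.3608 + 8.6917 + 5.8657 = 49.128

49.128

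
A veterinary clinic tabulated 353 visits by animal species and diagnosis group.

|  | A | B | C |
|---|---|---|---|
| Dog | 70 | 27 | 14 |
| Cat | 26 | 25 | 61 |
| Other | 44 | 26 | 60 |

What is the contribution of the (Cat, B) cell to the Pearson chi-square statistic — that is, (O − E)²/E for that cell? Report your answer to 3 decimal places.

Row total (Cat) = 112; column total (B) = 78; N = 353.
Expected count E = 112 × 78 / 353 = 24.7479.
Contribution = (O − E)²/E = (25 − 24.7479)² / 24.7479 = 0.003.

0.003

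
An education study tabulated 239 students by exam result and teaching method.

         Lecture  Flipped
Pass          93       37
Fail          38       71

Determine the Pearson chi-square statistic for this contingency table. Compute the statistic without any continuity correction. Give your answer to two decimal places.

32.20

Row totals: 130, 109. Column totals: 131, 108. Grand total N = 239.
Expected counts (row total × column total / N):
  Pass, Lecture: 130×131/239 = 71.255
  Pass, Flipped: 130×108/239 = 58.745
  Fail, Lecture: 109×131/239 = 59.745
  Fail, Flipped: 109×108/239 = 49.255
Contributions (O − E)²/E:
  (93 − 71.255)²/71.255 = 6.6360
  (37 − 58.745)²/58.745 = 8.0491
  (38 − 59.745)²/59.745 = 7.9144
  (71 − 49.255)²/49.255 = 9.5999
χ² = 6.6360 + 8.0491 + 7.9144 + 9.5999 = 32.20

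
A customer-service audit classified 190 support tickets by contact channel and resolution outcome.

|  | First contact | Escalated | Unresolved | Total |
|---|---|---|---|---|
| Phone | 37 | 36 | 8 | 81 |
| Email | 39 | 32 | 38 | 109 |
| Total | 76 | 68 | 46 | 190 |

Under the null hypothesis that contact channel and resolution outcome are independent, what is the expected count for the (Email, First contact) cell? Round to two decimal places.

Row total (Email) = 109; column total (First contact) = 76; grand total N = 190.
Expected count = (row total × column total) / N = 109 × 76 / 190 = 43.60.

43.60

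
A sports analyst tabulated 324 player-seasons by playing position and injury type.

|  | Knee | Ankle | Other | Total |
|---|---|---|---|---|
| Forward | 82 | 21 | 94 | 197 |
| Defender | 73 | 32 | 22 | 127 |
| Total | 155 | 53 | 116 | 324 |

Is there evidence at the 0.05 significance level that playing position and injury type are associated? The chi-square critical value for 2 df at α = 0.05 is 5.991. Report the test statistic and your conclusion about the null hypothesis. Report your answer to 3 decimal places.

33.957; reject H₀

Grand total N = 324.
Expected counts (row total × column total / N):
  Forward, Knee: 197×155/324 = 94.2438
  Forward, Ankle: 197×53/324 = 32.2253
  Forward, Other: 197×116/324 = 70.5309
  Defender, Knee: 127×155/324 = 60.7562
  Defender, Ankle: 127×53/324 = 20.7747
  Defender, Other: 127×116/324 = 45.4691
Contributions (O − E)²/E:
  (82 − 94.2438)²/94.2438 = 1.5907
  (21 − 32.2253)²/32.2253 = 3.9102
  (94 − 70.5309)²/70.5309 = 7.8093
  (73 − 60.7562)²/60.7562 = 2.4674
  (32 − 20.7747)²/20.7747 = 6.0654
  (22 − 45.4691)²/45.4691 = 12.1137
χ² = 1.5907 + 3.9102 + 7.8093 + 2.4674 + 6.0654 + 12.1137 = 33.957
df = (2−1)(3−1) = 2. Since 33.957 > 5.991, reject the null hypothesis of independence at α = 0.05.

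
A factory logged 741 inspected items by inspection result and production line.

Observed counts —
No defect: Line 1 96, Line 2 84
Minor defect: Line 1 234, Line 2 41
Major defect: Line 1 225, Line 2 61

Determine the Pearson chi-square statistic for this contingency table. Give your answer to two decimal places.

Row totals: 180, 275, 286. Column totals: 555, 186. Grand total N = 741.
Expected counts (row total × column total / N):
  No defect, Line 1: 180×555/741 = 134.818
  No defect, Line 2: 180×186/741 = 45.182
  Minor defect, Line 1: 275×555/741 = 205.972
  Minor defect, Line 2: 275×186/741 = 69.028
  Major defect, Line 1: 286×555/741 = 214.211
  Major defect, Line 2: 286×186/741 = 71.789
Contributions (O − E)²/E:
  (96 − 134.818)²/134.818 = 11.1768
  (84 − 45.182)²/45.182 = 33.3504
  (234 − 205.972)²/205.972 = 3.8140
  (41 − 69.028)²/69.028 = 11.3804
  (225 − 214.211)²/214.211 = 0.5434
  (61 − 71.789)²/71.789 = 1.6215
χ² = 11.1768 + 33.3504 + 3.8140 + 11.3804 + 0.5434 + 1.6215 = 61.89

61.89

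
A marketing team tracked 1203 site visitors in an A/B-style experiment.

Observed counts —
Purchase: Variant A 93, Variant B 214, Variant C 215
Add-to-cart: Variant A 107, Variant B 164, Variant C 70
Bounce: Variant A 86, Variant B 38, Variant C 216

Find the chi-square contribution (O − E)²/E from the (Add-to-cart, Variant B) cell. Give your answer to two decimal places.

Row total (Add-to-cart) = 341; column total (Variant B) = 416; N = 1203.
Expected count E = 341 × 416 / 1203 = 117.919.
Contribution = (O − E)²/E = (164 − 117.919)² / 117.919 = 18.01.

18.01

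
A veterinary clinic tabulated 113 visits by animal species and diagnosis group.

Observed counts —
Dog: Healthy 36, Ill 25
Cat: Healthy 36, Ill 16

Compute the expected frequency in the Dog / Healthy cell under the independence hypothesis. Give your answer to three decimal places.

Row total (Dog) = 61; column total (Healthy) = 72; grand total N = 113.
Expected count = (row total × column total) / N = 61 × 72 / 113 = 38.867.

38.867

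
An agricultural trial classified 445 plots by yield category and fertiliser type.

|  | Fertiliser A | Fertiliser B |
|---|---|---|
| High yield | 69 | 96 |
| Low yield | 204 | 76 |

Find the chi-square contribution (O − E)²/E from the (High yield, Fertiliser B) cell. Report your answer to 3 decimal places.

16.283

Row total (High yield) = 165; column total (Fertiliser B) = 172; N = 445.
Expected count E = 165 × 172 / 445 = 63.7753.
Contribution = (O − E)²/E = (96 − 63.7753)² / 63.7753 = 16.283.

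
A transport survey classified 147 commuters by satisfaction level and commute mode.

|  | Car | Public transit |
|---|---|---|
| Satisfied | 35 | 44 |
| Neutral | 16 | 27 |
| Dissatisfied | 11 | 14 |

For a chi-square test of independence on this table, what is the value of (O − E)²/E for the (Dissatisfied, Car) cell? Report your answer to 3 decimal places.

0.020

Row total (Dissatisfied) = 25; column total (Car) = 62; N = 147.
Expected count E = 25 × 62 / 147 = 10.5442.
Contribution = (O − E)²/E = (11 − 10.5442)² / 10.5442 = 0.020.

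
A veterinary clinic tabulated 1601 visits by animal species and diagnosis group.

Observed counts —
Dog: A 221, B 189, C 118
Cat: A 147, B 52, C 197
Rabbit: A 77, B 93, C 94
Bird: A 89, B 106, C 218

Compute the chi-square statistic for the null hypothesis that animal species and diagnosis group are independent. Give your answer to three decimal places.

150.846

Row totals: 528, 396, 264, 413. Column totals: 534, 440, 627. Grand total N = 1601.
Expected counts (row total × column total / N):
  Dog, A: 528×534/1601 = 176.1099
  Dog, B: 528×440/1601 = 145.1093
  Dog, C: 528×627/1601 = 206.7808
  Cat, A: 396×534/1601 = 132.0824
  Cat, B: 396×440/1601 = 108.8320
  Cat, C: 396×627/1601 = 155.0856
  Rabbit, A: 264×534/1601 = 88.0550
  Rabbit, B: 264×440/1601 = 72.5547
  Rabbit, C: 264×627/1601 = 103.3904
  Bird, A: 413×534/1601 = 137.7527
  Bird, B: 413×440/1601 = 113.5041
  Bird, C: 413×627/1601 = 161.7433
Contributions (O − E)²/E:
  (221 − 176.1099)²/176.1099 = 11.4424
  (189 − 145.1093)²/145.1093 = 13.2755
  (118 − 206.7808)²/206.7808 = 38.1178
  (147 − 132.0824)²/132.0824 = 1.6848
  (52 − 108.8320)²/108.8320 = 29.6776
  (197 − 155.0856)²/155.0856 = 11.3280
  (77 − 88.0550)²/88.0550 = 1.3879
  (93 − 72.5547)²/72.5547 = 5.7613
  (94 − 103.3904)²/103.3904 = 0.8529
  (89 − 137.7527)²/137.7527 = 17.2543
  (106 − 113.5041)²/113.5041 = 0.4961
  (218 − 161.7433)²/161.7433 = 19.5669
χ² = 11.4424 + 13.2755 + 38.1178 + 1.6848 + 29.6776 + 11.3280 + 1.3879 + 5.7613 + 0.8529 + 17.2543 + 0.4961 + 19.5669 = 150.846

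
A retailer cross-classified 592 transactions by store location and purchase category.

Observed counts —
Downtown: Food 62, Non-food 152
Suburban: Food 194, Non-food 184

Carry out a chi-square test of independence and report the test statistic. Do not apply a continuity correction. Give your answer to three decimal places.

27.812

Row totals: 214, 378. Column totals: 256, 336. Grand total N = 592.
Expected counts (row total × column total / N):
  Downtown, Food: 214×256/592 = 92.5405
  Downtown, Non-food: 214×336/592 = 121.4595
  Suburban, Food: 378×256/592 = 163.4595
  Suburban, Non-food: 378×336/592 = 214.5405
Contributions (O − E)²/E:
  (62 − 92.5405)²/92.5405 = 10.0791
  (152 − 121.4595)²/121.4595 = 7.6793
  (194 − 163.4595)²/163.4595 = 5.7061
  (184 − 214.5405)²/214.5405 = 4.3475
χ² = 10.0791 + 7.6793 + 5.7061 + 4.3475 = 27.812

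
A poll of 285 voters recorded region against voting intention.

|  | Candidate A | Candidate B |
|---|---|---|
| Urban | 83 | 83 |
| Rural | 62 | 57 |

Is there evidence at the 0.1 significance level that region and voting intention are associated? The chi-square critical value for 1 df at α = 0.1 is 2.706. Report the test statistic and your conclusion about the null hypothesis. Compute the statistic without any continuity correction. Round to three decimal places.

0.122; fail to reject H₀

Row totals: 166, 119. Column totals: 145, 140. Grand total N = 285.
Expected counts (row total × column total / N):
  Urban, Candidate A: 166×145/285 = 84.4561
  Urban, Candidate B: 166×140/285 = 81.5439
  Rural, Candidate A: 119×145/285 = 60.5439
  Rural, Candidate B: 119×140/285 = 58.4561
Contributions (O − E)²/E:
  (83 − 84.4561)²/84.4561 = 0.0251
  (83 − 81.5439)²/81.5439 = 0.0260
  (62 − 60.5439)²/60.5439 = 0.0350
  (57 − 58.4561)²/58.4561 = 0.0363
χ² = 0.0251 + 0.0260 + 0.0350 + 0.0363 = 0.122
df = (2−1)(2−1) = 1. Since 0.122 < 2.706, fail to reject the null hypothesis of independence at α = 0.1.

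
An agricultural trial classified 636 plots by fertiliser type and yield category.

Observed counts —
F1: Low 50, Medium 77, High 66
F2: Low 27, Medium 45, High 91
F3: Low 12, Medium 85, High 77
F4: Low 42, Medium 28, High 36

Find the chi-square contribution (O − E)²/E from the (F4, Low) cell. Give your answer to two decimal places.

Row total (F4) = 106; column total (Low) = 131; N = 636.
Expected count E = 106 × 131 / 636 = 21.833.
Contribution = (O − E)²/E = (42 − 21.833)² / 21.833 = 18.63.

18.63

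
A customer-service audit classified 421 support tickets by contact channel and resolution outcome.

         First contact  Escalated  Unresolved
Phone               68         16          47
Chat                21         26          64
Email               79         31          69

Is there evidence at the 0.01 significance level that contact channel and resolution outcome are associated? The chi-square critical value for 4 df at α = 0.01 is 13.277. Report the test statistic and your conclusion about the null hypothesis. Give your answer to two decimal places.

30.09; reject H₀

Row totals: 131, 111, 179. Column totals: 168, 73, 180. Grand total N = 421.
Expected counts (row total × column total / N):
  Phone, First contact: 131×168/421 = 52.276
  Phone, Escalated: 131×73/421 = 22.715
  Phone, Unresolved: 131×180/421 = 56.010
  Chat, First contact: 111×168/421 = 44.295
  Chat, Escalated: 111×73/421 = 19.247
  Chat, Unresolved: 111×180/421 = 47.458
  Email, First contact: 179×168/421 = 71.430
  Email, Escalated: 179×73/421 = 31.038
  Email, Unresolved: 179×180/421 = 76.532
Contributions (O − E)²/E:
  (68 − 52.276)²/52.276 = 4.7296
  (16 − 22.715)²/22.715 = 1.9851
  (47 − 56.010)²/56.010 = 1.4494
  (21 − 44.295)²/44.295 = 12.2510
  (26 − 19.247)²/19.247 = 2.3694
  (64 − 47.458)²/47.458 = 5.7659
  (79 − 71.430)²/71.430 = 0.8023
  (31 − 31.038)²/31.038 = 0.0000
  (69 − 76.532)²/76.532 = 0.7413
χ² = 4.7296 + 1.9851 + 1.4494 + 12.2510 + 2.3694 + 5.7659 + 0.8023 + 0.0000 + 0.7413 = 30.09
df = (3−1)(3−1) = 4. Since 30.09 > 13.277, reject the null hypothesis of independence at α = 0.01.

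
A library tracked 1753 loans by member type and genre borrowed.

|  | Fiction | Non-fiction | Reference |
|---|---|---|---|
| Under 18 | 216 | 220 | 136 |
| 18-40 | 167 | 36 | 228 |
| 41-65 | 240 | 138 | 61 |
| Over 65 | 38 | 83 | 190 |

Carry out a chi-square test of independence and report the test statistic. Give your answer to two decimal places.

Row totals: 572, 431, 439, 311. Column totals: 661, 477, 615. Grand total N = 1753.
Expected counts (row total × column total / N):
  Under 18, Fiction: 572×661/1753 = 215.683
  Under 18, Non-fiction: 572×477/1753 = 155.644
  Under 18, Reference: 572×615/1753 = 200.673
  18-40, Fiction: 431×661/1753 = 162.516
  18-40, Non-fiction: 431×477/1753 = 117.277
  18-40, Reference: 431×615/1753 = 151.207
  41-65, Fiction: 439×661/1753 = 165.533
  41-65, Non-fiction: 439×477/1753 = 119.454
  41-65, Reference: 439×615/1753 = 154.013
  Over 65, Fiction: 311×661/1753 = 117.268
  Over 65, Non-fiction: 311×477/1753 = 84.625
  Over 65, Reference: 311×615/1753 = 109.107
Contributions (O − E)²/E:
  (216 − 215.683)²/215.683 = 0.0005
  (220 − 155.644)²/155.644 = 26.6101
  (136 − 200.673)²/200.673 = 20.8428
  (167 − 162.516)²/162.516 = 0.1237
  (36 − 117.277)²/117.277 = 56.3278
  (228 − 151.207)²/151.207 = 39.0006
  (240 − 165.533)²/165.533 = 33.4999
  (138 − 119.454)²/119.454 = 2.8794
  (61 − 154.013)²/154.013 = 56.1733
  (38 − 117.268)²/117.268 = 53.5817
  (83 − 84.625)²/84.625 = 0.0312
  (190 − 109.107)²/109.107 = 59.9749
χ² = 0.0005 + 26.6101 + 20.8428 + 0.1237 + 56.3278 + 39.0006 + 33.4999 + 2.8794 + 56.1733 + 53.5817 + 0.0312 + 59.9749 = 349.05

349.05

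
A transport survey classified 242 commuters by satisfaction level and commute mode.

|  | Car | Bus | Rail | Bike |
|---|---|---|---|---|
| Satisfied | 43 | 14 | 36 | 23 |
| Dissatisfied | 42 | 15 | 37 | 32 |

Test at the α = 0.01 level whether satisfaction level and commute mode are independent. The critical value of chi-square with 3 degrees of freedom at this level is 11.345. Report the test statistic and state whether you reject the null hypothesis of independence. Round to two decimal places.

1.12; fail to reject H₀

Row totals: 116, 126. Column totals: 85, 29, 73, 55. Grand total N = 242.
Expected counts (row total × column total / N):
  Satisfied, Car: 116×85/242 = 40.744
  Satisfied, Bus: 116×29/242 = 13.901
  Satisfied, Rail: 116×73/242 = 34.992
  Satisfied, Bike: 116×55/242 = 26.364
  Dissatisfied, Car: 126×85/242 = 44.256
  Dissatisfied, Bus: 126×29/242 = 15.099
  Dissatisfied, Rail: 126×73/242 = 38.008
  Dissatisfied, Bike: 126×55/242 = 28.636
Contributions (O − E)²/E:
  (43 − 40.744)²/40.744 = 0.1249
  (14 − 13.901)²/13.901 = 0.0007
  (36 − 34.992)²/34.992 = 0.0290
  (23 − 26.364)²/26.364 = 0.4292
  (42 − 44.256)²/44.256 = 0.1150
  (15 − 15.099)²/15.099 = 0.0006
  (37 − 38.008)²/38.008 = 0.0267
  (32 − 28.636)²/28.636 = 0.3952
χ² = 0.1249 + 0.0007 + 0.0290 + 0.4292 + 0.1150 + 0.0006 + 0.0267 + 0.3952 = 1.12
df = (2−1)(4−1) = 3. Since 1.12 < 11.345, fail to reject the null hypothesis of independence at α = 0.01.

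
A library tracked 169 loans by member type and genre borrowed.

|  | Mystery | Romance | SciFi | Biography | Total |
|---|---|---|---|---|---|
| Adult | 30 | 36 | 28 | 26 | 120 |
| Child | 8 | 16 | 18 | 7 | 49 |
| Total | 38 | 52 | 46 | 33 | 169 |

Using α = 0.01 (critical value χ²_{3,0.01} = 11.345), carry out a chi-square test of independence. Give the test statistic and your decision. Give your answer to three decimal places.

4.510; fail to reject H₀

Grand total N = 169.
Expected counts (row total × column total / N):
  Adult, Mystery: 120×38/169 = 26.9822
  Adult, Romance: 120×52/169 = 36.9231
  Adult, SciFi: 120×46/169 = 32.6627
  Adult, Biography: 120×33/169 = 23.4320
  Child, Mystery: 49×38/169 = 11.0178
  Child, Romance: 49×52/169 = 15.0769
  Child, SciFi: 49×46/169 = 13.3373
  Child, Biography: 49×33/169 = 9.5680
Contributions (O − E)²/E:
  (30 − 26.9822)²/26.9822 = 0.3375
  (36 − 36.9231)²/36.9231 = 0.0231
  (28 − 32.6627)²/32.6627 = 0.6656
  (26 − 23.4320)²/23.4320 = 0.2814
  (8 − 11.0178)²/11.0178 = 0.8266
  (16 − 15.0769)²/15.0769 = 0.0565
  (18 − 13.3373)²/13.3373 = 1.6301
  (7 − 9.5680)²/9.5680 = 0.6892
χ² = 0.3375 + 0.0231 + 0.6656 + 0.2814 + 0.8266 + 0.0565 + 1.6301 + 0.6892 = 4.510
df = (2−1)(4−1) = 3. Since 4.510 < 11.345, fail to reject the null hypothesis of independence at α = 0.01.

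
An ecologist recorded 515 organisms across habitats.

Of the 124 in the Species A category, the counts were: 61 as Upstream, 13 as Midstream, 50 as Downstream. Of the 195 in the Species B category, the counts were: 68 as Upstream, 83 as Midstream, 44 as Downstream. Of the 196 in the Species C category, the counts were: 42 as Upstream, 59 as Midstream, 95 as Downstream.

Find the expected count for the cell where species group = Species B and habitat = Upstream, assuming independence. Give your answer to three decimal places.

64.748

Row total (Species B) = 195; column total (Upstream) = 171; grand total N = 515.
Expected count = (row total × column total) / N = 195 × 171 / 515 = 64.748.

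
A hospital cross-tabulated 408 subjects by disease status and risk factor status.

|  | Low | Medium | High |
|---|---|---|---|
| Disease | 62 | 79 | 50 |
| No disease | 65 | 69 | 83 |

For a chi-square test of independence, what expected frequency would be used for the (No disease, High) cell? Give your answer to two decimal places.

70.74

Row total (No disease) = 217; column total (High) = 133; grand total N = 408.
Expected count = (row total × column total) / N = 217 × 133 / 408 = 70.74.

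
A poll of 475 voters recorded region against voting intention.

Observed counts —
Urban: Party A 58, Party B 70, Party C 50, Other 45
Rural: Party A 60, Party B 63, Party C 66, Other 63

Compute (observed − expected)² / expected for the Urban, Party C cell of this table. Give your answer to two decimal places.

Row total (Urban) = 223; column total (Party C) = 116; N = 475.
Expected count E = 223 × 116 / 475 = 54.459.
Contribution = (O − E)²/E = (50 − 54.459)² / 54.459 = 0.37.

0.37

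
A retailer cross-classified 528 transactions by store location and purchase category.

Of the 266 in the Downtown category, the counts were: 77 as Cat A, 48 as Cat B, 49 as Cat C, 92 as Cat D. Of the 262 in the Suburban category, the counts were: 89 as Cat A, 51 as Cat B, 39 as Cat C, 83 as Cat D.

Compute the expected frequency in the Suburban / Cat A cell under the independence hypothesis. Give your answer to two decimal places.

Row total (Suburban) = 262; column total (Cat A) = 166; grand total N = 528.
Expected count = (row total × column total) / N = 262 × 166 / 528 = 82.37.

82.37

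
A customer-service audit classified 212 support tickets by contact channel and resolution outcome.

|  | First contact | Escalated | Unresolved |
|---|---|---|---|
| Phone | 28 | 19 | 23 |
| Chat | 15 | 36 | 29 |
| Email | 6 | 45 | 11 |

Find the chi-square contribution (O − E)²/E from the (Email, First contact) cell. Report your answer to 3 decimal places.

4.842

Row total (Email) = 62; column total (First contact) = 49; N = 212.
Expected count E = 62 × 49 / 212 = 14.3302.
Contribution = (O − E)²/E = (6 − 14.3302)² / 14.3302 = 4.842.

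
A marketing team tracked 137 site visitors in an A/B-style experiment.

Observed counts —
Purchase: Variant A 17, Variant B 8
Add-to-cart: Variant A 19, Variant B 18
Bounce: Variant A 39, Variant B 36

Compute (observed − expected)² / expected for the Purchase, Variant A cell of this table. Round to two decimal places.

Row total (Purchase) = 25; column total (Variant A) = 75; N = 137.
Expected count E = 25 × 75 / 137 = 13.686.
Contribution = (O − E)²/E = (17 − 13.686)² / 13.686 = 0.80.

0.80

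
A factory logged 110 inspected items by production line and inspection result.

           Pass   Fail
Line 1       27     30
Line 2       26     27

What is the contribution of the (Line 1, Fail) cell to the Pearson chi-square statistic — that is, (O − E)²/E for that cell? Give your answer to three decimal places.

Row total (Line 1) = 57; column total (Fail) = 57; N = 110.
Expected count E = 57 × 57 / 110 = 29.5364.
Contribution = (O − E)²/E = (30 − 29.5364)² / 29.5364 = 0.007.

0.007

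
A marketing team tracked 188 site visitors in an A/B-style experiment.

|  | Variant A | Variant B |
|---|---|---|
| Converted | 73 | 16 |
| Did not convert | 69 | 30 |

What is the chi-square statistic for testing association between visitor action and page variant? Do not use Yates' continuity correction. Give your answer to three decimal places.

Row totals: 89, 99. Column totals: 142, 46. Grand total N = 188.
Expected counts (row total × column total / N):
  Converted, Variant A: 89×142/188 = 67.2234
  Converted, Variant B: 89×46/188 = 21.7766
  Did not convert, Variant A: 99×142/188 = 74.7766
  Did not convert, Variant B: 99×46/188 = 24.2234
Contributions (O − E)²/E:
  (73 − 67.2234)²/67.2234 = 0.4964
  (16 − 21.7766)²/21.7766 = 1.5323
  (69 − 74.7766)²/74.7766 = 0.4463
  (30 − 24.2234)²/24.2234 = 1.3776
χ² = 0.4964 + 1.5323 + 0.4463 + 1.3776 = 3.853

3.853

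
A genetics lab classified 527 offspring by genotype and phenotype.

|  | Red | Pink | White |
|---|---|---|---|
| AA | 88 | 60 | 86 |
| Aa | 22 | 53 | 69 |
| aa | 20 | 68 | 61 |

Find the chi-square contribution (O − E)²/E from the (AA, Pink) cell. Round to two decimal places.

5.16

Row total (AA) = 234; column total (Pink) = 181; N = 527.
Expected count E = 234 × 181 / 527 = 80.36812.
Contribution = (O − E)²/E = (60 − 80.36812)² / 80.36812 = 5.16.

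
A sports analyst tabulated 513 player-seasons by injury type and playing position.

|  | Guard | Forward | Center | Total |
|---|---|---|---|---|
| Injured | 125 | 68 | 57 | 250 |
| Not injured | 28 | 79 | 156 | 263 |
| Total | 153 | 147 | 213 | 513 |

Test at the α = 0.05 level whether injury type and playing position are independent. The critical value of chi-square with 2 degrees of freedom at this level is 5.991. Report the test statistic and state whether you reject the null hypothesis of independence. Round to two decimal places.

108.07; reject H₀

Grand total N = 513.
Expected counts (row total × column total / N):
  Injured, Guard: 250×153/513 = 74.561
  Injured, Forward: 250×147/513 = 71.637
  Injured, Center: 250×213/513 = 103.801
  Not injured, Guard: 263×153/513 = 78.439
  Not injured, Forward: 263×147/513 = 75.363
  Not injured, Center: 263×213/513 = 109.199
Contributions (O − E)²/E:
  (125 − 74.561)²/74.561 = 34.1210
  (68 − 71.637)²/71.637 = 0.1846
  (57 − 103.801)²/103.801 = 21.1013
  (28 − 78.439)²/78.439 = 32.4340
  (79 − 75.363)²/75.363 = 0.1755
  (156 − 109.199)²/109.199 = 20.0582
χ² = 34.1210 + 0.1846 + 21.1013 + 32.4340 + 0.1755 + 20.0582 = 108.07
df = (2−1)(3−1) = 2. Since 108.07 > 5.991, reject the null hypothesis of independence at α = 0.05.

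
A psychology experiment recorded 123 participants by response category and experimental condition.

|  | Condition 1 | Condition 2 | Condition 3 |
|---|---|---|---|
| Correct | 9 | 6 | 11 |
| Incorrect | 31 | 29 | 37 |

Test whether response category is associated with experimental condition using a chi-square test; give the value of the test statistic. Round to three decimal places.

Row totals: 26, 97. Column totals: 40, 35, 48. Grand total N = 123.
Expected counts (row total × column total / N):
  Correct, Condition 1: 26×40/123 = 8.4553
  Correct, Condition 2: 26×35/123 = 7.3984
  Correct, Condition 3: 26×48/123 = 10.1463
  Incorrect, Condition 1: 97×40/123 = 31.5447
  Incorrect, Condition 2: 97×35/123 = 27.6016
  Incorrect, Condition 3: 97×48/123 = 37.8537
Contributions (O − E)²/E:
  (9 − 8.4553)²/8.4553 = 0.0351
  (6 − 7.3984)²/7.3984 = 0.2643
  (11 − 10.1463)²/10.1463 = 0.0718
  (31 − 31.5447)²/31.5447 = 0.0094
  (29 − 27.6016)²/27.6016 = 0.0708
  (37 − 37.8537)²/37.8537 = 0.0193
χ² = 0.0351 + 0.2643 + 0.0718 + 0.0094 + 0.0708 + 0.0193 = 0.471

0.471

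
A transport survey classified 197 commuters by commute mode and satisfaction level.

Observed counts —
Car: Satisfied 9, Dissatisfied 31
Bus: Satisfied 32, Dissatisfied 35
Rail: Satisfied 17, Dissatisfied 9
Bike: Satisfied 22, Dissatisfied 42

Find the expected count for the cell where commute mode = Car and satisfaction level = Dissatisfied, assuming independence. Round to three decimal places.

Row total (Car) = 40; column total (Dissatisfied) = 117; grand total N = 197.
Expected count = (row total × column total) / N = 40 × 117 / 197 = 23.756.

23.756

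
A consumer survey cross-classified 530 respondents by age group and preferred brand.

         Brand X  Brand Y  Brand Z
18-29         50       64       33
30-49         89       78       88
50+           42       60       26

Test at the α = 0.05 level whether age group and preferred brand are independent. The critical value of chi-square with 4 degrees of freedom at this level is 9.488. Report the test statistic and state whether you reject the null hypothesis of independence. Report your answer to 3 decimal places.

15.855; reject H₀

Row totals: 147, 255, 128. Column totals: 181, 202, 147. Grand total N = 530.
Expected counts (row total × column total / N):
  18-29, Brand X: 147×181/530 = 50.2019
  18-29, Brand Y: 147×202/530 = 56.0264
  18-29, Brand Z: 147×147/530 = 40.7717
  30-49, Brand X: 255×181/530 = 87.0849
  30-49, Brand Y: 255×202/530 = 97.1887
  30-49, Brand Z: 255×147/530 = 70.7264
  50+, Brand X: 128×181/530 = 43.7132
  50+, Brand Y: 128×202/530 = 48.7849
  50+, Brand Z: 128×147/530 = 35.5019
Contributions (O − E)²/E:
  (50 − 50.2019)²/50.2019 = 0.0008
  (64 − 56.0264)²/56.0264 = 1.1348
  (33 − 40.7717)²/40.7717 = 1.4814
  (89 − 87.0849)²/87.0849 = 0.0421
  (78 − 97.1887)²/97.1887 = 3.7886
  (88 − 70.7264)²/70.7264 = 4.2188
  (42 − 43.7132)²/43.7132 = 0.0671
  (60 − 48.7849)²/48.7849 = 2.5782
  (26 − 35.5019)²/35.5019 = 2.5431
χ² = 0.0008 + 1.1348 + 1.4814 + 0.0421 + 3.7886 + 4.2188 + 0.0671 + 2.5782 + 2.5431 = 15.855
df = (3−1)(3−1) = 4. Since 15.855 > 9.488, reject the null hypothesis of independence at α = 0.05.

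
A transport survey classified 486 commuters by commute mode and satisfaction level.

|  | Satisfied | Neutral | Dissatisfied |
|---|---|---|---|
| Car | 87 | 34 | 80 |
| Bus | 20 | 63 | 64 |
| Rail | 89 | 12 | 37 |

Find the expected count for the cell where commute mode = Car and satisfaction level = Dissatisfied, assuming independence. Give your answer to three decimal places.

Row total (Car) = 201; column total (Dissatisfied) = 181; grand total N = 486.
Expected count = (row total × column total) / N = 201 × 181 / 486 = 74.858.

74.858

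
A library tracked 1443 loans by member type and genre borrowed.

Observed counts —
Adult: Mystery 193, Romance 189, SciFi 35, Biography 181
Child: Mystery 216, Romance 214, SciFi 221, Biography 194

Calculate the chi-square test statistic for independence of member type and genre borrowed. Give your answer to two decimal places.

Row totals: 598, 845. Column totals: 409, 403, 256, 375. Grand total N = 1443.
Expected counts (row total × column total / N):
  Adult, Mystery: 598×409/1443 = 169.495
  Adult, Romance: 598×403/1443 = 167.009
  Adult, SciFi: 598×256/1443 = 106.090
  Adult, Biography: 598×375/1443 = 155.405
  Child, Mystery: 845×409/1443 = 239.505
  Child, Romance: 845×403/1443 = 235.991
  Child, SciFi: 845×256/1443 = 149.910
  Child, Biography: 845×375/1443 = 219.595
Contributions (O − E)²/E:
  (193 − 169.495)²/169.495 = 3.2596
  (189 − 167.009)²/167.009 = 2.8957
  (35 − 106.090)²/106.090 = 47.6368
  (181 − 155.405)²/155.405 = 4.2155
  (216 − 239.505)²/239.505 = 2.3068
  (214 − 235.991)²/235.991 = 2.0492
  (221 − 149.910)²/149.910 = 33.7121
  (194 − 219.595)²/219.595 = 2.9832
χ² = 3.2596 + 2.8957 + 47.6368 + 4.2155 + 2.3068 + 2.0492 + 33.7121 + 2.9832 = 99.06

99.06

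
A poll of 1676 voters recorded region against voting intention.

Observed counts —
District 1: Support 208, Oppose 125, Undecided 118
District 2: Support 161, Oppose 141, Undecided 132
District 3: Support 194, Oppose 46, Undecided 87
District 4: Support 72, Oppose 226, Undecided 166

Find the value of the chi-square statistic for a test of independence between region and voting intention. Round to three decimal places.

Row totals: 451, 434, 327, 464. Column totals: 635, 538, 503. Grand total N = 1676.
Expected counts (row total × column total / N):
  District 1, Support: 451×635/1676 = 170.8741
  District 1, Oppose: 451×538/1676 = 144.7721
  District 1, Undecided: 451×503/1676 = 135.3538
  District 2, Support: 434×635/1676 = 164.4332
  District 2, Oppose: 434×538/1676 = 139.3150
  District 2, Undecided: 434×503/1676 = 130.2518
  District 3, Support: 327×635/1676 = 123.8932
  District 3, Oppose: 327×538/1676 = 104.9678
  District 3, Undecided: 327×503/1676 = 98.1390
  District 4, Support: 464×635/1676 = 175.7995
  District 4, Oppose: 464×538/1676 = 148.9451
  District 4, Undecided: 464×503/1676 = 139.2554
Contributions (O − E)²/E:
  (208 − 170.8741)²/170.8741 = 8.0664
  (125 − 144.7721)²/144.7721 = 2.7004
  (118 − 135.3538)²/135.3538 = 2.2249
  (161 − 164.4332)²/164.4332 = 0.0717
  (141 − 139.3150)²/139.3150 = 0.0204
  (132 − 130.2518)²/130.2518 = 0.0235
  (194 − 123.8932)²/123.8932 = 39.6710
  (46 − 104.9678)²/104.9678 = 33.1264
  (87 − 98.1390)²/98.1390 = 1.2643
  (72 − 175.7995)²/175.7995 = 61.2876
  (226 − 148.9451)²/148.9451 = 39.8634
  (166 − 139.2554)²/139.2554 = 5.1364
χ² = 8.0664 + 2.7004 + 2.2249 + 0.0717 + 0.0204 + 0.0235 + 39.6710 + 33.1264 + 1.2643 + 61.2876 + 39.8634 + 5.1364 = 193.456

193.456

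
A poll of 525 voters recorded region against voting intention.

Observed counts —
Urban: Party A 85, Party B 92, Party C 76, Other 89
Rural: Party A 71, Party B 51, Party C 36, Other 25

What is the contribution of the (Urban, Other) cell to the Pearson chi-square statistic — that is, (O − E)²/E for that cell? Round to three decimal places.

2.925

Row total (Urban) = 342; column total (Other) = 114; N = 525.
Expected count E = 342 × 114 / 525 = 74.262857.
Contribution = (O − E)²/E = (89 − 74.262857)² / 74.262857 = 2.925.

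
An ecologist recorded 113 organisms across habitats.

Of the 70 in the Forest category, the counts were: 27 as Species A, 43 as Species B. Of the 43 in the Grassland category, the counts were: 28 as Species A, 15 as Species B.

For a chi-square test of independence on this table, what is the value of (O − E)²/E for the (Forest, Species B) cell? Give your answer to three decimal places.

Row total (Forest) = 70; column total (Species B) = 58; N = 113.
Expected count E = 70 × 58 / 113 = 35.9292.
Contribution = (O − E)²/E = (43 − 35.9292)² / 35.9292 = 1.392.

1.392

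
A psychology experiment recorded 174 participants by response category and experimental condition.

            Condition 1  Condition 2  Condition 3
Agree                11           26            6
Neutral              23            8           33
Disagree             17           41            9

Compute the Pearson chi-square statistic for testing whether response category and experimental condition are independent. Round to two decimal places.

Row totals: 43, 64, 67. Column totals: 51, 75, 48. Grand total N = 174.
Expected counts (row total × column total / N):
  Agree, Condition 1: 43×51/174 = 12.603
  Agree, Condition 2: 43×75/174 = 18.534
  Agree, Condition 3: 43×48/174 = 11.862
  Neutral, Condition 1: 64×51/174 = 18.759
  Neutral, Condition 2: 64×75/174 = 27.586
  Neutral, Condition 3: 64×48/174 = 17.655
  Disagree, Condition 1: 67×51/174 = 19.638
  Disagree, Condition 2: 67×75/174 = 28.879
  Disagree, Condition 3: 67×48/174 = 18.483
Contributions (O − E)²/E:
  (11 − 12.603)²/12.603 = 0.2039
  (26 − 18.534)²/18.534 = 3.0075
  (6 − 11.862)²/11.862 = 2.8969
  (23 − 18.759)²/18.759 = 0.9588
  (8 − 27.586)²/27.586 = 13.9060
  (33 − 17.655)²/17.655 = 13.3372
  (17 − 19.638)²/19.638 = 0.3544
  (41 − 28.879)²/28.879 = 5.0874
  (9 − 18.483)²/18.483 = 4.8654
χ² = 0.2039 + 3.0075 + 2.8969 + 0.9588 + 13.9060 + 13.3372 + 0.3544 + 5.0874 + 4.8654 = 44.62

44.62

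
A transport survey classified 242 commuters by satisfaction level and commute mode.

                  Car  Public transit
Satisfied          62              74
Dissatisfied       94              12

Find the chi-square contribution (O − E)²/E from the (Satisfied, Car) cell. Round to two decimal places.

7.52

Row total (Satisfied) = 136; column total (Car) = 156; N = 242.
Expected count E = 136 × 156 / 242 = 87.669.
Contribution = (O − E)²/E = (62 − 87.669)² / 87.669 = 7.52.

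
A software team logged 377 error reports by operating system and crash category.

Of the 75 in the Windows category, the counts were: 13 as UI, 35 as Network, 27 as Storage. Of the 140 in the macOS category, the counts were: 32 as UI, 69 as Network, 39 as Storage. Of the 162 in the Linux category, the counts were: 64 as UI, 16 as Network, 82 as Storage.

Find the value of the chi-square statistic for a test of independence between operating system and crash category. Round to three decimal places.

Row totals: 75, 140, 162. Column totals: 109, 120, 148. Grand total N = 377.
Expected counts (row total × column total / N):
  Windows, UI: 75×109/377 = 21.68435
  Windows, Network: 75×120/377 = 23.87268
  Windows, Storage: 75×148/377 = 29.44297
  macOS, UI: 140×109/377 = 40.47745
  macOS, Network: 140×120/377 = 44.56233
  macOS, Storage: 140×148/377 = 54.96021
  Linux, UI: 162×109/377 = 46.83820
  Linux, Network: 162×120/377 = 51.56499
  Linux, Storage: 162×148/377 = 63.59682
Contributions (O − E)²/E:
  (13 − 21.68435)²/21.68435 = 3.4780
  (35 − 23.87268)²/23.87268 = 5.1866
  (27 − 29.44297)²/29.44297 = 0.2027
  (32 − 40.47745)²/40.47745 = 1.7755
  (69 − 44.56233)²/44.56233 = 13.4014
  (39 − 54.96021)²/54.96021 = 4.6348
  (64 − 46.83820)²/46.83820 = 6.2882
  (16 − 51.56499)²/51.56499 = 24.5296
  (82 − 63.59682)²/63.59682 = 5.3254
χ² = 3.4780 + 5.1866 + 0.2027 + 1.7755 + 13.4014 + 4.6348 + 6.2882 + 24.5296 + 5.3254 = 64.822

64.822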